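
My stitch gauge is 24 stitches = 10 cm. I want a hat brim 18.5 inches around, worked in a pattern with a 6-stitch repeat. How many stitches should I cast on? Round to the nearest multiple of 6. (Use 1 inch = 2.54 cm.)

18.5 in = 18.5 × 2.54 = 46.99 cm.
24 / 10 = 2.4 sts/cm.
46.99 × 2.4 = 112.78 sts.
→ 114.

114 stitches.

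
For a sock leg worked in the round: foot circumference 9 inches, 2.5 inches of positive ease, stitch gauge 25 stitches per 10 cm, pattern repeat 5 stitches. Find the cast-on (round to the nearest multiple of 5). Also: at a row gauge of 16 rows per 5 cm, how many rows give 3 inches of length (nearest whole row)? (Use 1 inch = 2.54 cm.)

Finished = 9 + 2.5 = 11.5 inches.
11.5 inches × 2.54 = 29.21 cm.
25/10 = 2.5 sts per cm; 29.21 × 2.5 = 73.03 sts.
Nearest multiple of 5 → 75.
3 inches = 7.62 cm; × 3.2 = 24.38 → 24 rows.

Cast on 75 stitches; work 24 rows.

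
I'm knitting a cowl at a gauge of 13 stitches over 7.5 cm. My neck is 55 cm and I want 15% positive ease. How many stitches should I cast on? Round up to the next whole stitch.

Finished = 55 × 1.15 = 63.25 cm.
13 / 7.5 = 1.733 sts per cm.
63.25 × 1.733 = 109.63 sts.
→ 110 sts.

CO 110 sts.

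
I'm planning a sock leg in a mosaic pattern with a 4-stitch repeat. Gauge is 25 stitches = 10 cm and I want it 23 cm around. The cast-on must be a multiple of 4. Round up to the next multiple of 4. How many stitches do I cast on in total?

60 stitches.

25 / 10 = 2.5 sts per cm.
23 × 2.5 = 57.50 sts.
Next multiple of 4: 60.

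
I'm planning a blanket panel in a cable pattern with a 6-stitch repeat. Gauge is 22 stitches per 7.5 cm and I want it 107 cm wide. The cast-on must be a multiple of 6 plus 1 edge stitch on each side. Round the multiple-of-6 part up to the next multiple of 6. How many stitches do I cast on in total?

22 / 7.5 = 2.933 sts per cm.
107 × 2.933 = 313.87 sts.
Less 2 edge sts → 311.87 for the repeat.
Next multiple of 6: 312.
Add back 2 edge sts → 314.

CO 314 sts.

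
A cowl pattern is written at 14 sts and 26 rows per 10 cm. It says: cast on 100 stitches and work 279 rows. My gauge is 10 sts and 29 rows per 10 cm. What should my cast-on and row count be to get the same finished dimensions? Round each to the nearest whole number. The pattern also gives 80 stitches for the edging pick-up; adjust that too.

Cast on 71 stitches; work 311 rows; edging pick-up 57 stitches.

Stitches: 100 × 10/14 = 71.43 → 71.
Rows: 279 × 29/26 = 311.19 → 311.
edging pick-up: 80 × 10/14 = 57.14 → 57.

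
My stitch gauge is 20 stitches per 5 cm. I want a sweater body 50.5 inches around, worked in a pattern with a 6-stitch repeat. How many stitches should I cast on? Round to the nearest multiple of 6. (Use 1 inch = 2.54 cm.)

516 stitches.

50.5 in = 50.5 × 2.54 = 128.27 cm.
20 / 5 = 4 sts/cm.
128.27 × 4 = 513.08 sts.
→ 516.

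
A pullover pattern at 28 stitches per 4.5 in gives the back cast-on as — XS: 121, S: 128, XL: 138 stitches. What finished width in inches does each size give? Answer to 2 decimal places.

XS 19.45 inches; S 20.57 inches; XL 22.18 inches.

28/4.5 = 6.222 sts per in.
XS: 121 / 6.222 = 19.446 → 19.45 in.
S: 128 / 6.222 = 20.571 → 20.57 in.
XL: 138 / 6.222 = 22.179 → 22.18 in.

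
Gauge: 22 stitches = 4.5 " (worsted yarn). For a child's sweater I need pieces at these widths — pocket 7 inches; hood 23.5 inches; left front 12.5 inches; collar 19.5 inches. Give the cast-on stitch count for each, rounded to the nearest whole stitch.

pocket 34; hood 115; left front 61; collar 95.

Rate = 22/4.5 = 4.889 sts per in.
pocket: 7 × 4.889 = 34.22 → 34.
hood: 23.5 × 4.889 = 114.89 → 115.
left front: 12.5 × 4.889 = 61.11 → 61.
collar: 19.5 × 4.889 = 95.33 → 95.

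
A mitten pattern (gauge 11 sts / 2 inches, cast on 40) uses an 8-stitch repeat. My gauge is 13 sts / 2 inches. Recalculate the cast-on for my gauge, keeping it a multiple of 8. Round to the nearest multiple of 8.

40 × 13 / 11 = 47.27.
Nearest multiple of 8: 48.

48 stitches.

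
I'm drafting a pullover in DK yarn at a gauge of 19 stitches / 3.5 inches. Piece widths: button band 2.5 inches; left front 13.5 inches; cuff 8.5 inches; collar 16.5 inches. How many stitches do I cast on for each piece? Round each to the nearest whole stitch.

button band 14; left front 73; cuff 46; collar 90.

Rate = 19/3.5 = 5.429 sts per in.
button band: 2.5 × 5.429 = 13.57 → 14.
left front: 13.5 × 5.429 = 73.29 → 73.
cuff: 8.5 × 5.429 = 46.14 → 46.
collar: 16.5 × 5.429 = 89.57 → 90.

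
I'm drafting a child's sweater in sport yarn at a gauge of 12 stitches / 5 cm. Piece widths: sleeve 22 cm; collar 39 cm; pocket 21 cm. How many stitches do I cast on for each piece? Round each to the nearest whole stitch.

Rate = 12/5 = 2.4 sts per cm.
sleeve: 22 × 2.4 = 52.80 → 53.
collar: 39 × 2.4 = 93.60 → 94.
pocket: 21 × 2.4 = 50.40 → 50.

sleeve 53; collar 94; pocket 50.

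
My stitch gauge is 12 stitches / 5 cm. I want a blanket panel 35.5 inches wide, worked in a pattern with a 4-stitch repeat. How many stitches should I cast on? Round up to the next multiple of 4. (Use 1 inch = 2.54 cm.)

35.5 in = 35.5 × 2.54 = 90.17 cm.
12 / 5 = 2.4 sts/cm.
90.17 × 2.4 = 216.41 sts.
→ 220.

220 stitches.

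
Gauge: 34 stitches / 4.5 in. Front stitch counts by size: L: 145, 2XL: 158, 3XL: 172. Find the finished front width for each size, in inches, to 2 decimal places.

34/4.5 = 7.556 sts per in.
L: 145 / 7.556 = 19.191 → 19.19 in.
2XL: 158 / 7.556 = 20.912 → 20.91 in.
3XL: 172 / 7.556 = 22.765 → 22.76 in.

L 19.19 inches; 2XL 20.91 inches; 3XL 22.76 inches.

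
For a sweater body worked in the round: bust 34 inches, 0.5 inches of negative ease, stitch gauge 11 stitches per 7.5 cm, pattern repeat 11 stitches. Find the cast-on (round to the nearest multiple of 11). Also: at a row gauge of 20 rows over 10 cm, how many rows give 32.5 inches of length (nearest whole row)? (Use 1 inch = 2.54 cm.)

Finished = 34 − 0.5 = 33.5 inches.
33.5 inches × 2.54 = 85.09 cm.
11/7.5 = 1.467 sts per cm; 85.09 × 1.467 = 124.80 sts.
Nearest multiple of 11 → 121.
32.5 inches = 82.55 cm; × 2 = 165.10 → 165 rows.

Cast on 121 stitches; work 165 rows.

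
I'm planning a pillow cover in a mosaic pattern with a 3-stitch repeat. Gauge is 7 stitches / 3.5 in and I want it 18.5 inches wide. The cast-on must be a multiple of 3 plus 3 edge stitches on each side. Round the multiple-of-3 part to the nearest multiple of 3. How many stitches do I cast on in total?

Cast on 36 stitches.

7 / 3.5 = 2 sts per inch.
18.5 × 2 = 37.00 sts.
Less 6 edge sts → 31.00 for the repeat.
Nearest multiple of 3: 30.
Add back 6 edge sts → 36.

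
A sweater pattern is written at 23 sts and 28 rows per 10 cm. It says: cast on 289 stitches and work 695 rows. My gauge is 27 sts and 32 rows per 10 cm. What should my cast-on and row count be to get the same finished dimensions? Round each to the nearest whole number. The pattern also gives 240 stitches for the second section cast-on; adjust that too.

Stitches: 289 × 27/23 = 339.26 → 339.
Rows: 695 × 32/28 = 794.29 → 794.
second section cast-on: 240 × 27/23 = 281.74 → 282.

Cast on 339 stitches; work 794 rows; second section cast-on 282 stitches.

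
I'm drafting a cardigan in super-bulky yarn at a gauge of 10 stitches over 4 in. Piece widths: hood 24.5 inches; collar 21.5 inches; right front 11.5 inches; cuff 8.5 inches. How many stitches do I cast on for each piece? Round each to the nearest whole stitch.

hood 61; collar 54; right front 29; cuff 21.

Rate = 10/4 = 2.5 sts per in.
hood: 24.5 × 2.5 = 61.25 → 61.
collar: 21.5 × 2.5 = 53.75 → 54.
right front: 11.5 × 2.5 = 28.75 → 29.
cuff: 8.5 × 2.5 = 21.25 → 21.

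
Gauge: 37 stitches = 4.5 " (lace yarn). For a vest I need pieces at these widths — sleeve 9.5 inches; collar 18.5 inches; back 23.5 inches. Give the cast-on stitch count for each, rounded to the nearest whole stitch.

sleeve 78; collar 152; back 193.

Rate = 37/4.5 = 8.222 sts per in.
sleeve: 9.5 × 8.222 = 78.11 → 78.
collar: 18.5 × 8.222 = 152.11 → 152.
back: 23.5 × 8.222 = 193.22 → 193.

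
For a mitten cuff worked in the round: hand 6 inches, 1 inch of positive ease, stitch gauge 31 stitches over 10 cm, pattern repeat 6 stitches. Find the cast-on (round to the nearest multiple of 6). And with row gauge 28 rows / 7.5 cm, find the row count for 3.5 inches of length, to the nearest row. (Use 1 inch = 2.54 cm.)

Cast on 54 stitches; work 33 rows.

Finished = 6 + 1 = 7 inches.
7 inches × 2.54 = 17.78 cm.
31/10 = 3.1 sts per cm; 17.78 × 3.1 = 55.12 sts.
Nearest multiple of 6 → 54.
3.5 inches = 8.89 cm; × 3.733 = 33.19 → 33 rows.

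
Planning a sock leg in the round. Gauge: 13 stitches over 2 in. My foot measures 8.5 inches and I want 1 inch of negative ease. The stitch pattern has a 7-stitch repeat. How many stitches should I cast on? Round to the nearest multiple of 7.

49 stitches.

Finished = 8.5 − 1 = 7.5 inches.
13 / 2 = 6.5 sts/in.
7.5 × 6.5 = 48.75 sts.
Nearest multiple of 7: 49.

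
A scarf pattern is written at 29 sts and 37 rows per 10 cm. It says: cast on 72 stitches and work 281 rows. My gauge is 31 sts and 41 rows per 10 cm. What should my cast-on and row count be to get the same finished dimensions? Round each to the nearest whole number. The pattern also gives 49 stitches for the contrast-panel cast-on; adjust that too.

Stitches: 72 × 31/29 = 76.97 → 77.
Rows: 281 × 41/37 = 311.38 → 311.
contrast-panel cast-on: 49 × 31/29 = 52.38 → 52.

Cast on 77 stitches; work 311 rows; contrast-panel cast-on 52 stitches.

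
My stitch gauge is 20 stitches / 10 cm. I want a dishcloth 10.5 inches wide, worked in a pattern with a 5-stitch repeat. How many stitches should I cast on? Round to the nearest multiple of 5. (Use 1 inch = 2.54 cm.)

10.5 in = 10.5 × 2.54 = 26.67 cm.
20 / 10 = 2 sts/cm.
26.67 × 2 = 53.34 sts.
→ 55.

Cast on 55 stitches.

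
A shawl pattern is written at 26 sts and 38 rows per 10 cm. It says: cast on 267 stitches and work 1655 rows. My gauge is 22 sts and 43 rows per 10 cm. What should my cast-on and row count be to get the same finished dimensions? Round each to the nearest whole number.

Stitches: 267 × 22/26 = 225.92 → 226.
Rows: 1655 × 43/38 = 1872.76 → 1873.

Cast on 226 stitches; work 1873 rows.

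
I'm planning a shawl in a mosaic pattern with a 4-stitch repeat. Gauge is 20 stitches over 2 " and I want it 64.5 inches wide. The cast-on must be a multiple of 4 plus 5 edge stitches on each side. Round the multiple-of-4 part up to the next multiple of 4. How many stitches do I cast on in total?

20 / 2 = 10 sts per inch.
64.5 × 10 = 645.00 sts.
Less 10 edge sts → 635.00 for the repeat.
Next multiple of 4: 636.
Add back 10 edge sts → 646.

Cast on 646 stitches.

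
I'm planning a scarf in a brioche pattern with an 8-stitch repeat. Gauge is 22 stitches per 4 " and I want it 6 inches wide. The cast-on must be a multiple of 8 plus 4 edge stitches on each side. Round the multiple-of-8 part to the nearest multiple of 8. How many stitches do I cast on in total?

22 / 4 = 5.5 sts per inch.
6 × 5.5 = 33.00 sts.
Less 8 edge sts → 25.00 for the repeat.
Nearest multiple of 8: 24.
Add back 8 edge sts → 32.

CO 32 sts.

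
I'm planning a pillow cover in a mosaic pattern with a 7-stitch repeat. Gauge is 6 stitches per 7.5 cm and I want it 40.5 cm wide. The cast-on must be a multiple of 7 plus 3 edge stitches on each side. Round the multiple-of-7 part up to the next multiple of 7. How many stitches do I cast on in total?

CO 34 sts.

6 / 7.5 = 0.8 sts per cm.
40.5 × 0.8 = 32.40 sts.
Less 6 edge sts → 26.40 for the repeat.
Next multiple of 7: 28.
Add back 6 edge sts → 34.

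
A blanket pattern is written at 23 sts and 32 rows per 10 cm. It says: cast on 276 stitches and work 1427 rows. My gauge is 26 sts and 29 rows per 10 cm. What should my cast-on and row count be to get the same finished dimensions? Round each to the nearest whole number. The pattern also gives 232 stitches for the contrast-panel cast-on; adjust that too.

Stitches: 276 × 26/23 = 312.00 → 312.
Rows: 1427 × 29/32 = 1293.22 → 1293.
contrast-panel cast-on: 232 × 26/23 = 262.26 → 262.

Cast on 312 stitches; work 1293 rows; contrast-panel cast-on 262 stitches.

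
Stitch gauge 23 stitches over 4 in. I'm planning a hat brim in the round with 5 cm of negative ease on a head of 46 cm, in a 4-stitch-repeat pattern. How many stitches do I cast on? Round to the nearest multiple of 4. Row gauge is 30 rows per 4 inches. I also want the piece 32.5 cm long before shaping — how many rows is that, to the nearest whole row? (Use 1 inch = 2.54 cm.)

Finished = 46 − 5 = 41 cm.
41 cm × 1/2.54 = 16.14 inches.
23/4 = 5.75 sts per in; 16.14 × 5.75 = 92.81 sts.
Nearest multiple of 4 → 92.
32.5 cm = 12.80 inches; × 7.5 = 95.96 → 96 rows.

Cast on 92 stitches; work 96 rows.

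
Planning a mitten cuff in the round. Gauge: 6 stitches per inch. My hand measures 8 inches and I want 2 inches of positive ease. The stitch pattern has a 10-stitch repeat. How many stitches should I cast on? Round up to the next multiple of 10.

Finished = 8 + 2 = 10 inches.
6 / 1 = 6 sts/in.
10 × 6 = 60.00 sts.
Next multiple of 10: 60.

CO 60 sts.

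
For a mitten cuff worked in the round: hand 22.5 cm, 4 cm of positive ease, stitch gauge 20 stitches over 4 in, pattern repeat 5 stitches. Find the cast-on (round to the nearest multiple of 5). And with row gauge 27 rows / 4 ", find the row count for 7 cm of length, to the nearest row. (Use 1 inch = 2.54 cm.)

Finished = 22.5 + 4 = 26.5 cm.
26.5 cm × 1/2.54 = 10.43 inches.
20/4 = 5 sts per in; 10.43 × 5 = 52.17 sts.
Nearest multiple of 5 → 50.
7 cm = 2.76 inches; × 6.75 = 18.60 → 19 rows.

Cast on 50 stitches; work 19 rows.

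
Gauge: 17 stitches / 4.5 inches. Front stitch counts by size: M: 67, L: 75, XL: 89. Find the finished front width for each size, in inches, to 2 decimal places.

M 17.74 inches; L 19.85 inches; XL 23.56 inches.

17/4.5 = 3.778 sts per in.
M: 67 / 3.778 = 17.735 → 17.74 in.
L: 75 / 3.778 = 19.853 → 19.85 in.
XL: 89 / 3.778 = 23.559 → 23.56 in.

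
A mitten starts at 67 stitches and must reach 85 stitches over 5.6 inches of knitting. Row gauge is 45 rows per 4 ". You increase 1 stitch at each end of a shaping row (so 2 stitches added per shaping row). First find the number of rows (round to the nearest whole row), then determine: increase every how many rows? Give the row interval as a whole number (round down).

Rows = 5.6 × 11.25 = 63.0 → 63 rows.
Stitches to add: 18 → 9 shaping rows (at 2 st each).
63 / 9 = 7.00 → every 7 rows.

Increase every 7th row.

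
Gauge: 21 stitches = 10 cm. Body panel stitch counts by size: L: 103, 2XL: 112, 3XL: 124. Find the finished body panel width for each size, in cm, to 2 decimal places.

L 49.05 cm; 2XL 53.33 cm; 3XL 59.05 cm.

21/10 = 2.1 sts per cm.
L: 103 / 2.1 = 49.048 → 49.05 cm.
2XL: 112 / 2.1 = 53.333 → 53.33 cm.
3XL: 124 / 2.1 = 59.048 → 59.05 cm.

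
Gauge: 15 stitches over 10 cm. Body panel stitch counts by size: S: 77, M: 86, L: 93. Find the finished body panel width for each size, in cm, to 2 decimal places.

15/10 = 1.5 sts per cm.
S: 77 / 1.5 = 51.333 → 51.33 cm.
M: 86 / 1.5 = 57.333 → 57.33 cm.
L: 93 / 1.5 = 62.000 → 62.00 cm.

S 51.33 cm; M 57.33 cm; L 62.00 cm.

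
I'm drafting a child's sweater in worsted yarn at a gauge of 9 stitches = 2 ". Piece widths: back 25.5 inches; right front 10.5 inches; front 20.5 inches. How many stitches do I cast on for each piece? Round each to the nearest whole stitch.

Rate = 9/2 = 4.5 sts per in.
back: 25.5 × 4.5 = 114.75 → 115.
right front: 10.5 × 4.5 = 47.25 → 47.
front: 20.5 × 4.5 = 92.25 → 92.

back 115; right front 47; front 92.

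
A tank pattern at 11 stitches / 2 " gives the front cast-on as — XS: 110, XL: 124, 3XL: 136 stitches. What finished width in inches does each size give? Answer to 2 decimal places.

11/2 = 5.5 sts per in.
XS: 110 / 5.5 = 20.000 → 20.00 in.
XL: 124 / 5.5 = 22.545 → 22.55 in.
3XL: 136 / 5.5 = 24.727 → 24.73 in.

XS 20.00 inches; XL 22.55 inches; 3XL 24.73 inches.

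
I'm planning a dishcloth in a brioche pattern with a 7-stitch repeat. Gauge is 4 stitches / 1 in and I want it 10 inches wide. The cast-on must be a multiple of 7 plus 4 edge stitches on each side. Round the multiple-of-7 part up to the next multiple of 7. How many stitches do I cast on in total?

43 stitches.

4 / 1 = 4 sts per inch.
10 × 4 = 40.00 sts.
Less 8 edge sts → 32.00 for the repeat.
Next multiple of 7: 35.
Add back 8 edge sts → 43.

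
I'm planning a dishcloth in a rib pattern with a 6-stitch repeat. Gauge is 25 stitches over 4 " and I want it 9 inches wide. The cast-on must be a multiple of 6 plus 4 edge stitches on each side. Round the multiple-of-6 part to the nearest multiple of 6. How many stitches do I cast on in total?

25 / 4 = 6.25 sts per inch.
9 × 6.25 = 56.25 sts.
Less 8 edge sts → 48.25 for the repeat.
Nearest multiple of 6: 48.
Add back 8 edge sts → 56.

CO 56 sts.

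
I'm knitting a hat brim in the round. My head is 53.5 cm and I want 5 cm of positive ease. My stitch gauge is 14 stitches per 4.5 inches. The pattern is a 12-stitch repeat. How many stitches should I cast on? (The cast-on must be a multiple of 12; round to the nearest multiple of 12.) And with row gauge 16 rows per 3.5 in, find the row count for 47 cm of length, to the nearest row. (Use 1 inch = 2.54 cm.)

Finished = 53.5 + 5 = 58.5 cm.
58.5 cm × 1/2.54 = 23.03 inches.
14/4.5 = 3.111 sts per in; 23.03 × 3.111 = 71.65 sts.
Nearest multiple of 12 → 72.
47 cm = 18.50 inches; × 4.571 = 84.59 → 85 rows.

Cast on 72 stitches; work 85 rows.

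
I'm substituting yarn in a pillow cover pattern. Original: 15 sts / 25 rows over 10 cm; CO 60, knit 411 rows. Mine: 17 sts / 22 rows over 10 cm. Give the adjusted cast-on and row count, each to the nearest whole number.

Stitches: 60 × 17/15 = 68.00 → 68.
Rows: 411 × 22/25 = 361.68 → 362.

Cast on 68 stitches; work 362 rows.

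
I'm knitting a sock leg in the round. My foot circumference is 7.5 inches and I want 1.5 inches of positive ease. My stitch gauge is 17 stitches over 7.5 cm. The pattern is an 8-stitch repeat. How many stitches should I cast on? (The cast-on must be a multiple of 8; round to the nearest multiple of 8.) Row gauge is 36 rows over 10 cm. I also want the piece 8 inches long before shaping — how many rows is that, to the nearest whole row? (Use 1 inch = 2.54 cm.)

Finished = 7.5 + 1.5 = 9 inches.
9 inches × 2.54 = 22.86 cm.
17/7.5 = 2.267 sts per cm; 22.86 × 2.267 = 51.82 sts.
Nearest multiple of 8 → 48.
8 inches = 20.32 cm; × 3.6 = 73.15 → 73 rows.

Cast on 48 stitches; work 73 rows.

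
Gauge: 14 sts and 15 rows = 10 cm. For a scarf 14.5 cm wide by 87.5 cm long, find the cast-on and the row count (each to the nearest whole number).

Stitch gauge = 14/10 = 1.4 sts/cm; 14.5 × 1.4 = 20.30 → 20 sts.
Row gauge = 15/10 = 1.5 rows/cm; 87.5 × 1.5 = 131.25 → 131 rows.

Cast on 20 stitches and work 131 rows.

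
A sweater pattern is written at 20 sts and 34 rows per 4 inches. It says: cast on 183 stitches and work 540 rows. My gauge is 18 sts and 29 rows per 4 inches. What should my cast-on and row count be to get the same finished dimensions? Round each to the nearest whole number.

Cast on 165 stitches; work 461 rows.

Stitches: 183 × 18/20 = 164.70 → 165.
Rows: 540 × 29/34 = 460.59 → 461.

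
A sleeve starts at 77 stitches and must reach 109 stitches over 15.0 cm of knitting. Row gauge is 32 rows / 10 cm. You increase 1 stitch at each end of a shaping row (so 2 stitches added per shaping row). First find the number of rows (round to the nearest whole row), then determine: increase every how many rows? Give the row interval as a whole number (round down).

Increase every 3rd row.

Rows = 15.0 × 3.2 = 48.0 → 48 rows.
Stitches to add: 32 → 16 shaping rows (at 2 st each).
48 / 16 = 3.00 → every 3 rows.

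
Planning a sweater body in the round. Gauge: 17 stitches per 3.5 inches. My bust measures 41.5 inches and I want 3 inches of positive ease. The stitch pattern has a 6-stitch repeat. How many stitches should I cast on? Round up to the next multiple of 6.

Finished = 41.5 + 3 = 44.5 inches.
17 / 3.5 = 4.857 sts/in.
44.5 × 4.857 = 216.14 sts.
Next multiple of 6: 222.

222 stitches.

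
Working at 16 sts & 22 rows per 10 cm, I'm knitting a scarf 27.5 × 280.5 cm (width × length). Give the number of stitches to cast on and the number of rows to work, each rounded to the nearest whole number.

Stitch gauge = 16/10 = 1.6 sts/cm; 27.5 × 1.6 = 44.00 → 44 sts.
Row gauge = 22/10 = 2.2 rows/cm; 280.5 × 2.2 = 617.10 → 617 rows.

Cast on 44 stitches and work 617 rows.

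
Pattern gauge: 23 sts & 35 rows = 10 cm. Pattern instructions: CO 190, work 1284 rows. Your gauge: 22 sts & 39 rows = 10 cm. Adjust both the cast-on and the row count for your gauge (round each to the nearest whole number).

Stitches: 190 × 22/23 = 181.74 → 182.
Rows: 1284 × 39/35 = 1430.74 → 1431.

Cast on 182 stitches; work 1431 rows.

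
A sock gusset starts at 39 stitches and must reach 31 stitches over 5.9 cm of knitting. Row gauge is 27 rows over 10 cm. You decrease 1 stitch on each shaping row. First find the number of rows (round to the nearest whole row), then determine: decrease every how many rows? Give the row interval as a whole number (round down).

Decrease every 2nd row.

Rows = 5.9 × 2.7 = 15.9 → 16 rows.
Stitches to remove: 8 → 8 shaping rows (at 1 st each).
16 / 8 = 2.00 → every 2 rows.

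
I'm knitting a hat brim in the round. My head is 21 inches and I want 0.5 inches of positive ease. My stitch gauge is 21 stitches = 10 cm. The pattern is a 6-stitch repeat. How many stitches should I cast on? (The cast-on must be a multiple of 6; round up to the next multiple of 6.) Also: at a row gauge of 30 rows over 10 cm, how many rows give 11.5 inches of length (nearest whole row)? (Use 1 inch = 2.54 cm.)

Cast on 120 stitches; work 88 rows.

Finished = 21 + 0.5 = 21.5 inches.
21.5 inches × 2.54 = 54.61 cm.
21/10 = 2.1 sts per cm; 54.61 × 2.1 = 114.68 sts.
Next multiple of 6 → 120.
11.5 inches = 29.21 cm; × 3 = 87.63 → 88 rows.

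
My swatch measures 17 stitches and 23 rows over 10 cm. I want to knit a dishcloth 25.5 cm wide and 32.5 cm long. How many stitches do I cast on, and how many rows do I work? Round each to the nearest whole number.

Stitch gauge = 17/10 = 1.7 sts/cm; 25.5 × 1.7 = 43.35 → 43 sts.
Row gauge = 23/10 = 2.3 rows/cm; 32.5 × 2.3 = 74.75 → 75 rows.

Cast on 43 stitches and work 75 rows.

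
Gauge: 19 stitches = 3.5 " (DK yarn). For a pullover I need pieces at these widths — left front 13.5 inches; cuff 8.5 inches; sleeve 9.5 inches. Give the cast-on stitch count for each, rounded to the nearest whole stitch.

Rate = 19/3.5 = 5.429 sts per in.
left front: 13.5 × 5.429 = 73.29 → 73.
cuff: 8.5 × 5.429 = 46.14 → 46.
sleeve: 9.5 × 5.429 = 51.57 → 52.

left front 73; cuff 46; sleeve 52.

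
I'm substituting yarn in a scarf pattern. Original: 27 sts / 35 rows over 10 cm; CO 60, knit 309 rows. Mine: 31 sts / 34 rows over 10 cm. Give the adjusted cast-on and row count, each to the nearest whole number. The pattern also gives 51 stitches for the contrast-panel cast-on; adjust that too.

Cast on 69 stitches; work 300 rows; contrast-panel cast-on 59 stitches.

Stitches: 60 × 31/27 = 68.89 → 69.
Rows: 309 × 34/35 = 300.17 → 300.
contrast-panel cast-on: 51 × 31/27 = 58.56 → 59.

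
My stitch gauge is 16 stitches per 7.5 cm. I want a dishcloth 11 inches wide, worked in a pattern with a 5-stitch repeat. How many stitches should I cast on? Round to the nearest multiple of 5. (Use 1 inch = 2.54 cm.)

11 in = 11 × 2.54 = 27.94 cm.
16 / 7.5 = 2.133 sts/cm.
27.94 × 2.133 = 59.61 sts.
→ 60.

60 stitches.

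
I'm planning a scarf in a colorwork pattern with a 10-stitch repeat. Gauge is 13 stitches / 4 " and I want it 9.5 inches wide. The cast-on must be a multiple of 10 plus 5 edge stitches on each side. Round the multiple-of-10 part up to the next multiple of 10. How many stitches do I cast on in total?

13 / 4 = 3.25 sts per inch.
9.5 × 3.25 = 30.88 sts.
Less 10 edge sts → 20.88 for the repeat.
Next multiple of 10: 30.
Add back 10 edge sts → 40.

40 stitches.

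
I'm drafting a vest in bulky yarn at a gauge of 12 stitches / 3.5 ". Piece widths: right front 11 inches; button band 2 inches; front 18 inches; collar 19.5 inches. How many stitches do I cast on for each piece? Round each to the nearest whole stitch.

right front 38; button band 7; front 62; collar 67.

Rate = 12/3.5 = 3.429 sts per in.
right front: 11 × 3.429 = 37.71 → 38.
button band: 2 × 3.429 = 6.86 → 7.
front: 18 × 3.429 = 61.71 → 62.
collar: 19.5 × 3.429 = 66.86 → 67.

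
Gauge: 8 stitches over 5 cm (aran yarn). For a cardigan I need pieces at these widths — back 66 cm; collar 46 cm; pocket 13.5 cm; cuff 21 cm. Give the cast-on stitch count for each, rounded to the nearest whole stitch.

Rate = 8/5 = 1.6 sts per cm.
back: 66 × 1.6 = 105.60 → 106.
collar: 46 × 1.6 = 73.60 → 74.
pocket: 13.5 × 1.6 = 21.60 → 22.
cuff: 21 × 1.6 = 33.60 → 34.

back 106; collar 74; pocket 22; cuff 34.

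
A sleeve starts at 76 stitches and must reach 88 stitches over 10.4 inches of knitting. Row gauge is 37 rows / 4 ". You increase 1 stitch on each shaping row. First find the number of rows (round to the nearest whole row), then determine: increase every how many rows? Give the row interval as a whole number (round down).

Rows = 10.4 × 9.25 = 96.2 → 96 rows.
Stitches to add: 12 → 12 shaping rows (at 1 st each).
96 / 12 = 8.00 → every 8 rows.

Increase every 8th row.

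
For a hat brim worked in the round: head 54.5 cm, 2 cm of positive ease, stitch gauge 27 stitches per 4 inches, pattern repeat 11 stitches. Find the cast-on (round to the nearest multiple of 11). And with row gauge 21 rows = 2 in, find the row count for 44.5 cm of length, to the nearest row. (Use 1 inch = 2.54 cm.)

Finished = 54.5 + 2 = 56.5 cm.
56.5 cm × 1/2.54 = 22.24 inches.
27/4 = 6.75 sts per in; 22.24 × 6.75 = 150.15 sts.
Nearest multiple of 11 → 154.
44.5 cm = 17.52 inches; × 10.5 = 183.96 → 184 rows.

Cast on 154 stitches; work 184 rows.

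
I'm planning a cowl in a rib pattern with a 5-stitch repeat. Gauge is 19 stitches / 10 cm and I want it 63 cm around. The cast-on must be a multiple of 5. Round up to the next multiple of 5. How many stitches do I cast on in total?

Cast on 120 stitches.

19 / 10 = 1.9 sts per cm.
63 × 1.9 = 119.70 sts.
Next multiple of 5: 120.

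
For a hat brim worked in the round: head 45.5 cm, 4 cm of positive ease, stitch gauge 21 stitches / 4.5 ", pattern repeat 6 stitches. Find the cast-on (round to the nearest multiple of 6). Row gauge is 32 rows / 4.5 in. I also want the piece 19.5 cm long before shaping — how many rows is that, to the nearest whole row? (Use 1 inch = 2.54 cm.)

Cast on 90 stitches; work 55 rows.

Finished = 45.5 + 4 = 49.5 cm.
49.5 cm × 1/2.54 = 19.49 inches.
21/4.5 = 4.667 sts per in; 19.49 × 4.667 = 90.94 sts.
Nearest multiple of 6 → 90.
19.5 cm = 7.68 inches; × 7.111 = 54.59 → 55 rows.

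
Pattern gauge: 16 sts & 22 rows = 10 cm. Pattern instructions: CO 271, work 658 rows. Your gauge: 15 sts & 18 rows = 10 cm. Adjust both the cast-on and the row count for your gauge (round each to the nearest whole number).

Cast on 254 stitches; work 538 rows.

Stitches: 271 × 15/16 = 254.06 → 254.
Rows: 658 × 18/22 = 538.36 → 538.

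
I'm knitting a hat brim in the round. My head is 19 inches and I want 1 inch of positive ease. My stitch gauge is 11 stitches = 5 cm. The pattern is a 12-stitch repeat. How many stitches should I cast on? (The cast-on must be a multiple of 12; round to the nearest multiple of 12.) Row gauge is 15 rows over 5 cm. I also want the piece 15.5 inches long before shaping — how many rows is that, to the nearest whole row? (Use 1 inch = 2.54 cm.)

Cast on 108 stitches; work 118 rows.

Finished = 19 + 1 = 20 inches.
20 inches × 2.54 = 50.80 cm.
11/5 = 2.2 sts per cm; 50.80 × 2.2 = 111.76 sts.
Nearest multiple of 12 → 108.
15.5 inches = 39.37 cm; × 3 = 118.11 → 118 rows.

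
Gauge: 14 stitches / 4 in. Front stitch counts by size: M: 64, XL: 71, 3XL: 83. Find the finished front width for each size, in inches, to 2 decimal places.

M 18.29 inches; XL 20.29 inches; 3XL 23.71 inches.

14/4 = 3.5 sts per in.
M: 64 / 3.5 = 18.286 → 18.29 in.
XL: 71 / 3.5 = 20.286 → 20.29 in.
3XL: 83 / 3.5 = 23.714 → 23.71 in.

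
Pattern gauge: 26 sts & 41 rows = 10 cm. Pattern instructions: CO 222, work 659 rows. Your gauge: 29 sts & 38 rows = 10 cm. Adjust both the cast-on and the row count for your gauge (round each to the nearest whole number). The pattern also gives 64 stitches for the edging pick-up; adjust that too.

Cast on 248 stitches; work 611 rows; edging pick-up 71 stitches.

Stitches: 222 × 29/26 = 247.62 → 248.
Rows: 659 × 38/41 = 610.78 → 611.
edging pick-up: 64 × 29/26 = 71.38 → 71.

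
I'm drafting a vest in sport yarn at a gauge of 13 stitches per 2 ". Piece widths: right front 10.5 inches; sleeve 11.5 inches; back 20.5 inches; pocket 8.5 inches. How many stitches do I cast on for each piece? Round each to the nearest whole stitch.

right front 68; sleeve 75; back 133; pocket 55.

Rate = 13/2 = 6.5 sts per in.
right front: 10.5 × 6.5 = 68.25 → 68.
sleeve: 11.5 × 6.5 = 74.75 → 75.
back: 20.5 × 6.5 = 133.25 → 133.
pocket: 8.5 × 6.5 = 55.25 → 55.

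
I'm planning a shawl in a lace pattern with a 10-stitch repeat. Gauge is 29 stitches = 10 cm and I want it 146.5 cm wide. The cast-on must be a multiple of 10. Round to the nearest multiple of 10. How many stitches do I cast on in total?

29 / 10 = 2.9 sts per cm.
146.5 × 2.9 = 424.85 sts.
Nearest multiple of 10: 420.

Cast on 420 stitches.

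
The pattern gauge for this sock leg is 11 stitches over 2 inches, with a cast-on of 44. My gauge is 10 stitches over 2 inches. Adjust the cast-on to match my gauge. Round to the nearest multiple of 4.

40 stitches.

Scale factor = 10 / 11 = 0.909.
44 × 10 / 11 = 40.00 sts.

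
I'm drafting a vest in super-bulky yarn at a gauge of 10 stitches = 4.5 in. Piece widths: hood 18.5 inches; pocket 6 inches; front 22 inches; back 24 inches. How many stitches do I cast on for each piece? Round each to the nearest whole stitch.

Rate = 10/4.5 = 2.222 sts per in.
hood: 18.5 × 2.222 = 41.11 → 41.
pocket: 6 × 2.222 = 13.33 → 13.
front: 22 × 2.222 = 48.89 → 49.
back: 24 × 2.222 = 53.33 → 53.

hood 41; pocket 13; front 49; back 53.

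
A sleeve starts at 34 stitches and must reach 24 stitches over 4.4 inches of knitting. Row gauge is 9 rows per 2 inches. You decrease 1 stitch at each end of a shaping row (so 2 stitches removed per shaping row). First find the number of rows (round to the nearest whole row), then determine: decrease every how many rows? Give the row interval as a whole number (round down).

Decrease every 4th row.

Rows = 4.4 × 4.5 = 19.8 → 20 rows.
Stitches to remove: 10 → 5 shaping rows (at 2 st each).
20 / 5 = 4.00 → every 4 rows.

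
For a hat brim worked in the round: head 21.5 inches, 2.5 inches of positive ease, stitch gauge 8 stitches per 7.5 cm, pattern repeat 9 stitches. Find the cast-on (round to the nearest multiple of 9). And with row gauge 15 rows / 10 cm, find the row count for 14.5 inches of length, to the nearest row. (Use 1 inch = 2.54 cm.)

Finished = 21.5 + 2.5 = 24 inches.
24 inches × 2.54 = 60.96 cm.
8/7.5 = 1.067 sts per cm; 60.96 × 1.067 = 65.02 sts.
Nearest multiple of 9 → 63.
14.5 inches = 36.83 cm; × 1.5 = 55.24 → 55 rows.

Cast on 63 stitches; work 55 rows.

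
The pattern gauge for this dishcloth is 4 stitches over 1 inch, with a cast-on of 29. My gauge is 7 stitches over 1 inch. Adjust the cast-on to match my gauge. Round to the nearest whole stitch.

Scale factor = 7 / 4 = 1.750.
29 × 7 / 4 = 50.75 sts.
→ 51 sts.

51 stitches.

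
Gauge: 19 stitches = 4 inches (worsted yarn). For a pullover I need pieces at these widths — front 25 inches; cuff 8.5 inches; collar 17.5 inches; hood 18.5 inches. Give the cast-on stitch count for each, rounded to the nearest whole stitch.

front 119; cuff 40; collar 83; hood 88.

Rate = 19/4 = 4.75 sts per in.
front: 25 × 4.75 = 118.75 → 119.
cuff: 8.5 × 4.75 = 40.38 → 40.
collar: 17.5 × 4.75 = 83.12 → 83.
hood: 18.5 × 4.75 = 87.88 → 88.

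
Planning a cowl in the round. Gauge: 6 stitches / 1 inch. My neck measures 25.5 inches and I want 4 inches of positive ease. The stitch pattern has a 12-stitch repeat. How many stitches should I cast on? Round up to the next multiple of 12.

Finished = 25.5 + 4 = 29.5 inches.
6 / 1 = 6 sts/in.
29.5 × 6 = 177.00 sts.
Next multiple of 12: 180.

CO 180 sts.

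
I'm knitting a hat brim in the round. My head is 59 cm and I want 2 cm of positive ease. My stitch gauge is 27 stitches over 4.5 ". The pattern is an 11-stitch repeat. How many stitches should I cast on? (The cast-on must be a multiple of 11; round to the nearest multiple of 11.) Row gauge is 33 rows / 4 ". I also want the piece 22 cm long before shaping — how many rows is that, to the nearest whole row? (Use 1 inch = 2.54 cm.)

Finished = 59 + 2 = 61 cm.
61 cm × 1/2.54 = 24.02 inches.
27/4.5 = 6 sts per in; 24.02 × 6 = 144.09 sts.
Nearest multiple of 11 → 143.
22 cm = 8.66 inches; × 8.25 = 71.46 → 71 rows.

Cast on 143 stitches; work 71 rows.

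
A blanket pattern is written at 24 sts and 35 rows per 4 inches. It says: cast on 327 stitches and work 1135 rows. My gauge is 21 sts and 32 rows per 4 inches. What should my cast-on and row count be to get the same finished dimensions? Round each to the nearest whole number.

Cast on 286 stitches; work 1038 rows.

Stitches: 327 × 21/24 = 286.12 → 286.
Rows: 1135 × 32/35 = 1037.71 → 1038.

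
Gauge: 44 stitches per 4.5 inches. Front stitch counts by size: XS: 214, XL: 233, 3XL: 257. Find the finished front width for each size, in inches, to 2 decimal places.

XS 21.89 inches; XL 23.83 inches; 3XL 26.28 inches.

44/4.5 = 9.778 sts per in.
XS: 214 / 9.778 = 21.886 → 21.89 in.
XL: 233 / 9.778 = 23.830 → 23.83 in.
3XL: 257 / 9.778 = 26.284 → 26.28 in.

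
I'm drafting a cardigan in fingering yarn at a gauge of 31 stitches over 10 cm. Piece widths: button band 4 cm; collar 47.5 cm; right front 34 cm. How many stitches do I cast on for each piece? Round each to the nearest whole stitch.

button band 12; collar 147; right front 105.

Rate = 31/10 = 3.1 sts per cm.
button band: 4 × 3.1 = 12.40 → 12.
collar: 47.5 × 3.1 = 147.25 → 147.
right front: 34 × 3.1 = 105.40 → 105.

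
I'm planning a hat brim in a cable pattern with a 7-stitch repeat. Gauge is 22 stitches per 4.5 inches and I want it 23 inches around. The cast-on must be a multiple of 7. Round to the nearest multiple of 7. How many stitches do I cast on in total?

22 / 4.5 = 4.889 sts per inch.
23 × 4.889 = 112.44 sts.
Nearest multiple of 7: 112.

CO 112 sts.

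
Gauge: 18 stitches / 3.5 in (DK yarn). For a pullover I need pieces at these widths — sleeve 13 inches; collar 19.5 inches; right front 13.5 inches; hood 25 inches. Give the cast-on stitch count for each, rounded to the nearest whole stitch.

sleeve 67; collar 100; right front 69; hood 129.

Rate = 18/3.5 = 5.143 sts per in.
sleeve: 13 × 5.143 = 66.86 → 67.
collar: 19.5 × 5.143 = 100.29 → 100.
right front: 13.5 × 5.143 = 69.43 → 69.
hood: 25 × 5.143 = 128.57 → 129.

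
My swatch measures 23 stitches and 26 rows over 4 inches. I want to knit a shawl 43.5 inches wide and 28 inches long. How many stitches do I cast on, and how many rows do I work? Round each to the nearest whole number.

Stitch gauge = 23/4 = 5.75 sts/in; 43.5 × 5.75 = 250.12 → 250 sts.
Row gauge = 26/4 = 6.5 rows/in; 28 × 6.5 = 182.00 → 182 rows.

Cast on 250 stitches and work 182 rows.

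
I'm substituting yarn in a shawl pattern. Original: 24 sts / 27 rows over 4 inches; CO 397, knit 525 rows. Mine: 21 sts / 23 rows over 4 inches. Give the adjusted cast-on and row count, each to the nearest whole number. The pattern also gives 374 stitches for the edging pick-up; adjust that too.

Stitches: 397 × 21/24 = 347.38 → 347.
Rows: 525 × 23/27 = 447.22 → 447.
edging pick-up: 374 × 21/24 = 327.25 → 327.

Cast on 347 stitches; work 447 rows; edging pick-up 327 stitches.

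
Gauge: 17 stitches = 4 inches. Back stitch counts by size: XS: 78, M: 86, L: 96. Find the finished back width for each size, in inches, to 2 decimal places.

17/4 = 4.25 sts per in.
XS: 78 / 4.25 = 18.353 → 18.35 in.
M: 86 / 4.25 = 20.235 → 20.24 in.
L: 96 / 4.25 = 22.588 → 22.59 in.

XS 18.35 inches; M 20.24 inches; L 22.59 inches.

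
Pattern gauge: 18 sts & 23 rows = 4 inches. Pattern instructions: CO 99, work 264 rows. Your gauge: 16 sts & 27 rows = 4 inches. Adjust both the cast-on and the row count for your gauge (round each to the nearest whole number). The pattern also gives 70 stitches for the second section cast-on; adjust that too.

Stitches: 99 × 16/18 = 88.00 → 88.
Rows: 264 × 27/23 = 309.91 → 310.
second section cast-on: 70 × 16/18 = 62.22 → 62.

Cast on 88 stitches; work 310 rows; second section cast-on 62 stitches.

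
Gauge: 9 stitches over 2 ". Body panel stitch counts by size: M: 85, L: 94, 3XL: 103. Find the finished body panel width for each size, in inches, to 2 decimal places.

9/2 = 4.5 sts per in.
M: 85 / 4.5 = 18.889 → 18.89 in.
L: 94 / 4.5 = 20.889 → 20.89 in.
3XL: 103 / 4.5 = 22.889 → 22.89 in.

M 18.89 inches; L 20.89 inches; 3XL 22.89 inches.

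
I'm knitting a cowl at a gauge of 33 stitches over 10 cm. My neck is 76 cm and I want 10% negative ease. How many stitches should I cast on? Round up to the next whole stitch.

Finished = 76 × 0.90 = 68.40 cm.
33 / 10 = 3.3 sts per cm.
68.40 × 3.3 = 225.72 sts.
→ 226 sts.

226 stitches.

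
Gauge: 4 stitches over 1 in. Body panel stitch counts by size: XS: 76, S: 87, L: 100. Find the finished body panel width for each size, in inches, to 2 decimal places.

4/1 = 4 sts per in.
XS: 76 / 4 = 19.000 → 19.00 in.
S: 87 / 4 = 21.750 → 21.75 in.
L: 100 / 4 = 25.000 → 25.00 in.

XS 19.00 inches; S 21.75 inches; L 25.00 inches.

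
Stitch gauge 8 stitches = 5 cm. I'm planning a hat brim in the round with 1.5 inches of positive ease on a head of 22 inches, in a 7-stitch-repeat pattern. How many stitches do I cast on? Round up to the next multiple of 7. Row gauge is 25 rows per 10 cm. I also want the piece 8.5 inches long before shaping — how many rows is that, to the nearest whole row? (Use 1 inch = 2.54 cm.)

Cast on 98 stitches; work 54 rows.

Finished = 22 + 1.5 = 23.5 inches.
23.5 inches × 2.54 = 59.69 cm.
8/5 = 1.6 sts per cm; 59.69 × 1.6 = 95.50 sts.
Next multiple of 7 → 98.
8.5 inches = 21.59 cm; × 2.5 = 53.98 → 54 rows.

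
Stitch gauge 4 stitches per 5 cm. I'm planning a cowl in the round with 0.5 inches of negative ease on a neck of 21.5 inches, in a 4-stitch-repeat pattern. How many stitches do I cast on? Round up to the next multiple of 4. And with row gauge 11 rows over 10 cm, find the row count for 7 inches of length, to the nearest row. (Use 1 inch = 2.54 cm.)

Finished = 21.5 − 0.5 = 21 inches.
21 inches × 2.54 = 53.34 cm.
4/5 = 0.8 sts per cm; 53.34 × 0.8 = 42.67 sts.
Next multiple of 4 → 44.
7 inches = 17.78 cm; × 1.1 = 19.56 → 20 rows.

Cast on 44 stitches; work 20 rows.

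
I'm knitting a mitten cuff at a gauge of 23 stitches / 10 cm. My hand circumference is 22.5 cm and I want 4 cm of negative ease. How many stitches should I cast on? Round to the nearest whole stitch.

Finished = 22.5 − 4 = 18.5 cm.
23 / 10 = 2.3 sts per cm.
18.50 × 2.3 = 42.55 sts.
→ 43 sts.

Cast on 43 stitches.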